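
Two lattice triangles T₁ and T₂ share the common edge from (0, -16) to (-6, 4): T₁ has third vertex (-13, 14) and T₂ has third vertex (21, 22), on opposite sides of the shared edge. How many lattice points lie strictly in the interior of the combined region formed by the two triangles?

359

The union is the simple quadrilateral with vertices (0, -16), (-13, 14), (-6, 4), (21, 22) in order.
The shoelace formula gives twice the area as |(0·14 − (-13)·(-16)) + ((-13)·4 − (-6)·14) + ((-6)·22 − 21·4) + (21·(-16) − 0·22)| = 728, so the area is 364.
Along each edge there are gcd(|Δx|,|Δy|)+1 lattice points, so counting each shared vertex once the boundary has gcd(13,30) + gcd(7,10) + gcd(27,18) + gcd(21,38) = 1+1+9+1 = 12.
By Pick's theorem I = A − B/2 + 1 = 364 − 12/2 + 1 = 359.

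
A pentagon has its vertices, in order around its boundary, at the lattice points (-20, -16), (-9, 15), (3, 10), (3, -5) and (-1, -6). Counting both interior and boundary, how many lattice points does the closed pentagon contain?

The shoelace formula gives twice the area as |[(-20)·15 − (-9)·(-16)] + [(-9)·10 − 3·15] + [3·(-5) − 3·10] + [3·(-6) − (-1)·(-5)] + [(-1)·(-16) − (-20)·(-6)]| = 751, so the area is 375.5.
Summing gcd(|Δx|,|Δy|) over the edges gives the boundary count: gcd(11,31) + gcd(12,5) + gcd(0,15) + gcd(4,1) + gcd(19,10) = 1+1+15+1+1 = 19.
Pick's theorem gives I = A − B/2 + 1 = 375.5 − 19/2 + 1 = 367, so the closed region contains I + B = 367 + 19 = 386 lattice points.

386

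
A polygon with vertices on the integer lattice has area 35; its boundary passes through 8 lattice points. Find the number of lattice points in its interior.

32

Pick's theorem A = I + B/2 − 1 rearranges to I = A − B/2 + 1 = 35 − 8/2 + 1 = 32.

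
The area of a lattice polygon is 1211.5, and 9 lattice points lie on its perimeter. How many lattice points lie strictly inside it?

From Pick's theorem, I = A − B/2 + 1 = 1211.5 − 9/2 + 1 = 1208.

1208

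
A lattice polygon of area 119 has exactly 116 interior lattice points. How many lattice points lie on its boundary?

Pick's theorem gives A = I + B/2 − 1, so B = 2(A − I + 1) = 2(119 − 116 + 1) = 8.

8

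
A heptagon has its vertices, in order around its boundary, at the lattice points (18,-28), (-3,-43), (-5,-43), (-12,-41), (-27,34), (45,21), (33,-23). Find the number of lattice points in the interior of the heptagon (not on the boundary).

Using the shoelace formula, 2A = |[18·(-43) − (-3)·(-28)] + [(-3)·(-43) − (-5)·(-43)] + [(-5)·(-41) − (-12)·(-43)] + [(-12)·34 − (-27)·(-41)] + [(-27)·21 − 45·34] + [45·(-23) − 33·21] + [33·(-28) − 18·(-23)]| = 7105, so the area is 7105/2.
The number of boundary lattice points is Σ gcd(|Δx|,|Δy|) = gcd(21,15) + gcd(2,0) + gcd(7,2) + gcd(15,75) + gcd(72,13) + gcd(12,44) + gcd(15,5) = 3+2+1+15+1+4+5 = 31.
By Pick's theorem A = I + B/2 − 1, so I = 7105/2 − 31/2 + 1 = 3538.

3538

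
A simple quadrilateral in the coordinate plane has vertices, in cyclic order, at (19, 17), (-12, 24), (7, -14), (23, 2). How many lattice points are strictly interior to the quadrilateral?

657

The shoelace formula gives twice the area as |[19·24 − (-12)·17] + [(-12)·(-14) − 7·24] + [7·2 − 23·(-14)] + [23·17 − 19·2]| = 1349, so the area is 1349/2.
Summing gcd(|Δx|,|Δy|) over the edges gives the boundary count: gcd(31,7) + gcd(19,38) + gcd(16,16) + gcd(4,15) = 1+19+16+1 = 37.
By Pick's theorem A = I + B/2 − 1, so I = 1349/2 − 37/2 + 1 = 657.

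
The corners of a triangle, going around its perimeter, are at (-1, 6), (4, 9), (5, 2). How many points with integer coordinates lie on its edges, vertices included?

4

Along each edge there are gcd(|Δx|,|Δy|)+1 lattice points, so counting each shared vertex once the boundary has gcd(5,3) + gcd(1,7) + gcd(6,4) = 1+1+2 = 4.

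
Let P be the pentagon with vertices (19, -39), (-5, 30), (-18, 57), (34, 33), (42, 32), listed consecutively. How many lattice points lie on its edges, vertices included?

Summing gcd(|Δx|,|Δy|) over the edges gives the boundary count: gcd(24,69) + gcd(13,27) + gcd(52,24) + gcd(8,1) + gcd(23,71) = 3+1+4+1+1 = 10.

10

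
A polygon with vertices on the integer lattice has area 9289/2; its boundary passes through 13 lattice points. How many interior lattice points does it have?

4639

Pick's theorem A = I + B/2 − 1 rearranges to I = A − B/2 + 1 = 9289/2 − 13/2 + 1 = 4639.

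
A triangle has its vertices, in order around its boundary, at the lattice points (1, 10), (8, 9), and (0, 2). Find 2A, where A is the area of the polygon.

By the shoelace formula, twice the signed area is |[1·9 − 8·10] + [8·2 − 0·9] + [0·10 − 1·2]| = 57, so the area is 57/2.

57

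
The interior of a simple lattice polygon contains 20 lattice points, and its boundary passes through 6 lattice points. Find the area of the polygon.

22

Pick's theorem states A = I + B/2 − 1, so A = 20 + 6/2 − 1 = 22.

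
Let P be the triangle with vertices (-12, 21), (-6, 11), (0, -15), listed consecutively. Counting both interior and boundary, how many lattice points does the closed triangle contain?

57

By the shoelace formula, twice the signed area is |((-12)·11 − (-6)·21) + ((-6)·(-15) − 0·11) + (0·21 − (-12)·(-15))| = 96, so the area is 48.
Along each edge there are gcd(|Δx|,|Δy|)+1 lattice points, so counting each shared vertex once the boundary has gcd(6,10) + gcd(6,26) + gcd(12,36) = 2+2+12 = 16.
Pick's theorem gives I = A − B/2 + 1 = 48 − 16/2 + 1 = 41, so the closed region contains I + B = 41 + 16 = 57 lattice points.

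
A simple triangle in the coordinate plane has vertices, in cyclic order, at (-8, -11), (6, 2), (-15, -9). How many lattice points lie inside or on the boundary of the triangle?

By the shoelace formula, twice the signed area is |((-8)·2 − 6·(-11)) + (6·(-9) − (-15)·2) + ((-15)·(-11) − (-8)·(-9))| = 119, so the area is 119/2.
Along each edge there are gcd(|Δx|,|Δy|)+1 lattice points, so counting each shared vertex once the boundary has gcd(14,13) + gcd(21,11) + gcd(7,2) = 1+1+1 = 3.
Pick's theorem gives I = A − B/2 + 1 = 119/2 − 3/2 + 1 = 59, so the closed region contains I + B = 59 + 3 = 62 lattice points.

62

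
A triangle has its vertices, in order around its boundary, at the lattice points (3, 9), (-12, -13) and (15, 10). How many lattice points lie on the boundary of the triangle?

3

Summing gcd(|Δx|,|Δy|) over the edges gives the boundary count: gcd(15,22) + gcd(27,23) + gcd(12,1) = 1+1+1 = 3.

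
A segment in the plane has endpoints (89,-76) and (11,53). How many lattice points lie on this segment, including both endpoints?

The number of lattice points on a segment between lattice points is gcd(|Δx|,|Δy|) + 1 = gcd(78,129) + 1 = 3 + 1 = 4.

4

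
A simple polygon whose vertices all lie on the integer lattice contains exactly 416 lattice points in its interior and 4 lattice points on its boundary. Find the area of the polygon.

Pick's theorem states A = I + B/2 − 1, so A = 416 + 4/2 − 1 = 417.

417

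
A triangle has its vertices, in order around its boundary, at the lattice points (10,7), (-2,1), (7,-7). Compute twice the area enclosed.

Using the shoelace formula, 2A = |[10·1 − (-2)·7] + [(-2)·(-7) − 7·1] + [7·7 − 10·(-7)]| = 150, so the area is 75.

150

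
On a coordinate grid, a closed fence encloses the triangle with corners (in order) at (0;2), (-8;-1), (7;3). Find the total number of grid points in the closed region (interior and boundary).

9

Using the shoelace formula, 2A = |(0·(-1) − (-8)·2) + ((-8)·3 − 7·(-1)) + (7·2 − 0·3)| = 13, so the area is 13/2.
Along each edge there are gcd(|Δx|,|Δy|)+1 lattice points, so counting each shared vertex once the boundary has gcd(8,3) + gcd(15,4) + gcd(7,1) = 1+1+1 = 3.
Pick's theorem gives I = A − B/2 + 1 = 13/2 − 3/2 + 1 = 6, so the closed region contains I + B = 6 + 3 = 9 lattice points.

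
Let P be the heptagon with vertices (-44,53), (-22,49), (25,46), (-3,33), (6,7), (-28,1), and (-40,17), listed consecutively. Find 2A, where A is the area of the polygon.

Using the shoelace formula, 2A = |((-44)·49 − (-22)·53) + ((-22)·46 − 25·49) + (25·33 − (-3)·46) + ((-3)·7 − 6·33) + (6·1 − (-28)·7) + ((-28)·17 − (-40)·1) + ((-40)·53 − (-44)·17)| = 4089, so the area is 2044.5.

4089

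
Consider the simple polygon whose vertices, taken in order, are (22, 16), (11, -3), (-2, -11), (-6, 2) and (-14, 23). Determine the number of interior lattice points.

Using the shoelace formula, 2A = |[22·(-3) − 11·16] + [11·(-11) − (-2)·(-3)] + [(-2)·2 − (-6)·(-11)] + [(-6)·23 − (-14)·2] + [(-14)·16 − 22·23]| = 1279, so the area is 639.5.
Along each edge there are gcd(|Δx|,|Δy|)+1 lattice points, so counting each shared vertex once the boundary has gcd(11,19) + gcd(13,8) + gcd(4,13) + gcd(8,21) + gcd(36,7) = 1+1+1+1+1 = 5.
By Pick's theorem A = I + B/2 − 1, so I = 639.5 − 5/2 + 1 = 638.

638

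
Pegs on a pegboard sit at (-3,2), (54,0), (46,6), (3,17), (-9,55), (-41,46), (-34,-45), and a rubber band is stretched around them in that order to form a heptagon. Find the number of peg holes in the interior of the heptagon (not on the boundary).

The shoelace formula gives twice the area as |[(-3)·0 − 54·2] + [54·6 − 46·0] + [46·17 − 3·6] + [3·55 − (-9)·17] + [(-9)·46 − (-41)·55] + [(-41)·(-45) − (-34)·46] + [(-34)·2 − (-3)·(-45)]| = 6345, so the area is 6345/2.
Summing gcd(|Δx|,|Δy|) over the edges gives the boundary count: gcd(57,2) + gcd(8,6) + gcd(43,11) + gcd(12,38) + gcd(32,9) + gcd(7,91) + gcd(31,47) = 1+2+1+2+1+7+1 = 15.
By Pick's theorem A = I + B/2 − 1, so I = 6345/2 − 15/2 + 1 = 3166.

3166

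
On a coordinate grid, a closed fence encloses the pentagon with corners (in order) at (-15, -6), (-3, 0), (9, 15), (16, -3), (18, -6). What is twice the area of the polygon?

Using the shoelace formula, 2A = |[(-15)·0 − (-3)·(-6)] + [(-3)·15 − 9·0] + [9·(-3) − 16·15] + [16·(-6) − 18·(-3)] + [18·(-6) − (-15)·(-6)]| = 570, so the area is 285.

570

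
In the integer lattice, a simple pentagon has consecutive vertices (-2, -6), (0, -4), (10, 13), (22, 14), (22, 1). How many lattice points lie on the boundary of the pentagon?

18

Summing gcd(|Δx|,|Δy|) over the edges gives the boundary count: gcd(2,2) + gcd(10,17) + gcd(12,1) + gcd(0,13) + gcd(24,7) = 2+1+1+13+1 = 18.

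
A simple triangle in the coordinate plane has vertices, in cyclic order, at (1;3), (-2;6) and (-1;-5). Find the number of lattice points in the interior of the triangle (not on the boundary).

13

Using the shoelace formula, 2A = |(1·6 − (-2)·3) + ((-2)·(-5) − (-1)·6) + ((-1)·3 − 1·(-5))| = 30, so the area is 15.
The number of boundary lattice points is Σ gcd(|Δx|,|Δy|) = gcd(3,3) + gcd(1,11) + gcd(2,8) = 3+1+2 = 6.
By Pick's theorem A = I + B/2 − 1, so I = 15 − 6/2 + 1 = 13.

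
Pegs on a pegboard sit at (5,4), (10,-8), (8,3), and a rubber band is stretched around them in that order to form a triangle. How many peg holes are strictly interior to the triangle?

Using the shoelace formula, 2A = |(5·(-8) − 10·4) + (10·3 − 8·(-8)) + (8·4 − 5·3)| = 31, so the area is 15.5.
The number of boundary lattice points is Σ gcd(|Δx|,|Δy|) = gcd(5,12) + gcd(2,11) + gcd(3,1) = 1+1+1 = 3.
Pick's theorem gives I = A − B/2 + 1 = 15.5 − 3/2 + 1 = 15.

15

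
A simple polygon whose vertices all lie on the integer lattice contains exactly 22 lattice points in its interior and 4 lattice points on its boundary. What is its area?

Pick's theorem states A = I + B/2 − 1, so A = 22 + 4/2 − 1 = 23.

23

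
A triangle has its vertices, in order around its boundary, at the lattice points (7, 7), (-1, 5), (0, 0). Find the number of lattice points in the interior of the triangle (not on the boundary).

17

By the shoelace formula, twice the signed area is |[7·5 − (-1)·7] + [(-1)·0 − 0·5] + [0·7 − 7·0]| = 42, so the area is 21.
Along each edge there are gcd(|Δx|,|Δy|)+1 lattice points, so counting each shared vertex once the boundary has gcd(8,2) + gcd(1,5) + gcd(7,7) = 2+1+7 = 10.
Pick's theorem gives I = A − B/2 + 1 = 21 − 10/2 + 1 = 17.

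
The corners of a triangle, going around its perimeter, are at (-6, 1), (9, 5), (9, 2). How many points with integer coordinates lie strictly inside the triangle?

21

The shoelace formula gives twice the area as |((-6)·5 − 9·1) + (9·2 − 9·5) + (9·1 − (-6)·2)| = 45, so the area is 22.5.
Along each edge there are gcd(|Δx|,|Δy|)+1 lattice points, so counting each shared vertex once the boundary has gcd(15,4) + gcd(0,3) + gcd(15,1) = 1+3+1 = 5.
By Pick's theorem A = I + B/2 − 1, so I = 22.5 − 5/2 + 1 = 21.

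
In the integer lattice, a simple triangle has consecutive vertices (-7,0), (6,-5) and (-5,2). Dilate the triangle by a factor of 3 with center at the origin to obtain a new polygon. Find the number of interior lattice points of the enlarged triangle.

By the shoelace formula, twice the signed area is |[(-7)·(-5) − 6·0] + [6·2 − (-5)·(-5)] + [(-5)·0 − (-7)·2]| = 36, so the area is 18.
The number of boundary lattice points is Σ gcd(|Δx|,|Δy|) = gcd(13,5) + gcd(11,7) + gcd(2,2) = 1+1+2 = 4.
Scaling by 3 multiplies the area by 3² = 9 (so the new area is 162) and multiplies the boundary lattice-point count by 3, giving 12.
By Pick's theorem, the interior count of the dilated polygon is 162 − 12/2 + 1 = 157.

157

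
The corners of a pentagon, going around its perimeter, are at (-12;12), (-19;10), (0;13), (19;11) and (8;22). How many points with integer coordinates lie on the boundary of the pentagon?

Along each edge there are gcd(|Δx|,|Δy|)+1 lattice points, so counting each shared vertex once the boundary has gcd(7,2) + gcd(19,3) + gcd(19,2) + gcd(11,11) + gcd(20,10) = 1+1+1+11+10 = 24.

24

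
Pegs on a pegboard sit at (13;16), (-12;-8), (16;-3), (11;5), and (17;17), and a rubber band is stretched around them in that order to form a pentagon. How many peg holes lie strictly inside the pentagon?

Using the shoelace formula, 2A = |(13·(-8) − (-12)·16) + ((-12)·(-3) − 16·(-8)) + (16·5 − 11·(-3)) + (11·17 − 17·5) + (17·16 − 13·17)| = 518, so the area is 259.
The number of boundary lattice points is Σ gcd(|Δx|,|Δy|) = gcd(25,24) + gcd(28,5) + gcd(5,8) + gcd(6,12) + gcd(4,1) = 1+1+1+6+1 = 10.
Pick's theorem gives I = A − B/2 + 1 = 259 − 10/2 + 1 = 255.

255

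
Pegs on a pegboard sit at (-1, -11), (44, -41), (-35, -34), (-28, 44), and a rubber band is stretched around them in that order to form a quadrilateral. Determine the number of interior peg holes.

2265

By the shoelace formula, twice the signed area is |[(-1)·(-41) − 44·(-11)] + [44·(-34) − (-35)·(-41)] + [(-35)·44 − (-28)·(-34)] + [(-28)·(-11) − (-1)·44]| = 4546, so the area is 2273.
Along each edge there are gcd(|Δx|,|Δy|)+1 lattice points, so counting each shared vertex once the boundary has gcd(45,30) + gcd(79,7) + gcd(7,78) + gcd(27,55) = 15+1+1+1 = 18.
Pick's theorem gives I = A − B/2 + 1 = 2273 − 18/2 + 1 = 2265.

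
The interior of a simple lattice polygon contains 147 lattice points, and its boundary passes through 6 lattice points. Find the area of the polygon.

149

Pick's theorem states A = I + B/2 − 1, so A = 147 + 6/2 − 1 = 149.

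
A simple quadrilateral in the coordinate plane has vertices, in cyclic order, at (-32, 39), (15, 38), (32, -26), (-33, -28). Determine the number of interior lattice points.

3671

The shoelace formula gives twice the area as |[(-32)·38 − 15·39] + [15·(-26) − 32·38] + [32·(-28) − (-33)·(-26)] + [(-33)·39 − (-32)·(-28)]| = 7344, so the area is 3672.
Along each edge there are gcd(|Δx|,|Δy|)+1 lattice points, so counting each shared vertex once the boundary has gcd(47,1) + gcd(17,64) + gcd(65,2) + gcd(1,67) = 1+1+1+1 = 4.
By Pick's theorem A = I + B/2 − 1, so I = 3672 − 4/2 + 1 = 3671.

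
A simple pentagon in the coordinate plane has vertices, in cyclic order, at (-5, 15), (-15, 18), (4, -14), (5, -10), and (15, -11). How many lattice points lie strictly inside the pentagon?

By the shoelace formula, twice the signed area is |((-5)·18 − (-15)·15) + ((-15)·(-14) − 4·18) + (4·(-10) − 5·(-14)) + (5·(-11) − 15·(-10)) + (15·15 − (-5)·(-11))| = 568, so the area is 284.
Along each edge there are gcd(|Δx|,|Δy|)+1 lattice points, so counting each shared vertex once the boundary has gcd(10,3) + gcd(19,32) + gcd(1,4) + gcd(10,1) + gcd(20,26) = 1+1+1+1+2 = 6.
By Pick's theorem A = I + B/2 − 1, so I = 284 − 6/2 + 1 = 282.

282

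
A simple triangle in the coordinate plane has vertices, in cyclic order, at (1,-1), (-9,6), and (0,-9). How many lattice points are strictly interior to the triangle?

42

Using the shoelace formula, 2A = |(1·6 − (-9)·(-1)) + ((-9)·(-9) − 0·6) + (0·(-1) − 1·(-9))| = 87, so the area is 87/2.
Summing gcd(|Δx|,|Δy|) over the edges gives the boundary count: gcd(10,7) + gcd(9,15) + gcd(1,8) = 1+3+1 = 5.
Pick's theorem gives I = A − B/2 + 1 = 87/2 − 5/2 + 1 = 42.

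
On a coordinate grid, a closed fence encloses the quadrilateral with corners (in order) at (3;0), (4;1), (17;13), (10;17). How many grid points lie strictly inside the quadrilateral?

Using the shoelace formula, 2A = |(3·1 − 4·0) + (4·13 − 17·1) + (17·17 − 10·13) + (10·0 − 3·17)| = 146, so the area is 73.
Summing gcd(|Δx|,|Δy|) over the edges gives the boundary count: gcd(1,1) + gcd(13,12) + gcd(7,4) + gcd(7,17) = 1+1+1+1 = 4.
Pick's theorem gives I = A − B/2 + 1 = 73 − 4/2 + 1 = 72.

72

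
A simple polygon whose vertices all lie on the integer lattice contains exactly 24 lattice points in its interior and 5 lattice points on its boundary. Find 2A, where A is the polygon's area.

By Pick's theorem, A = I + B/2 − 1 = 24 + 5/2 − 1 = 51/2.
Hence 2A = 51.

51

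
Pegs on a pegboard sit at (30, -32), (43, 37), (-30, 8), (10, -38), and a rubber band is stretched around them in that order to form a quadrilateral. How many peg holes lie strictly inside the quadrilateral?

By the shoelace formula, twice the signed area is |[30·37 − 43·(-32)] + [43·8 − (-30)·37] + [(-30)·(-38) − 10·8] + [10·(-32) − 30·(-38)]| = 5820, so the area is 2910.
Summing gcd(|Δx|,|Δy|) over the edges gives the boundary count: gcd(13,69) + gcd(73,29) + gcd(40,46) + gcd(20,6) = 1+1+2+2 = 6.
Pick's theorem gives I = A − B/2 + 1 = 2910 − 6/2 + 1 = 2908.

2908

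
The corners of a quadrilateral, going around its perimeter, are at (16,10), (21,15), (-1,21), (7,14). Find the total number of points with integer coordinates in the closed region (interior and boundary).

91

By the shoelace formula, twice the signed area is |(16·15 − 21·10) + (21·21 − (-1)·15) + ((-1)·14 − 7·21) + (7·10 − 16·14)| = 171, so the area is 171/2.
Summing gcd(|Δx|,|Δy|) over the edges gives the boundary count: gcd(5,5) + gcd(22,6) + gcd(8,7) + gcd(9,4) = 5+2+1+1 = 9.
Pick's theorem gives I = A − B/2 + 1 = 171/2 − 9/2 + 1 = 82, so the closed region contains I + B = 82 + 9 = 91 lattice points.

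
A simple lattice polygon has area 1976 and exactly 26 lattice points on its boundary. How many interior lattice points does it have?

1964

Pick's theorem A = I + B/2 − 1 rearranges to I = A − B/2 + 1 = 1976 − 26/2 + 1 = 1964.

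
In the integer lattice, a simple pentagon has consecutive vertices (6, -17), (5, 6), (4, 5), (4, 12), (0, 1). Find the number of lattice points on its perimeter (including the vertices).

16

Along each edge there are gcd(|Δx|,|Δy|)+1 lattice points, so counting each shared vertex once the boundary has gcd(1,23) + gcd(1,1) + gcd(0,7) + gcd(4,11) + gcd(6,18) = 1+1+7+1+6 = 16.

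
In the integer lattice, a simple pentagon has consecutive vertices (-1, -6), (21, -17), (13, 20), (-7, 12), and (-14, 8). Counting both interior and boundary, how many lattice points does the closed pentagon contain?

652

Using the shoelace formula, 2A = |[(-1)·(-17) − 21·(-6)] + [21·20 − 13·(-17)] + [13·12 − (-7)·20] + [(-7)·8 − (-14)·12] + [(-14)·(-6) − (-1)·8]| = 1284, so the area is 642.
The number of boundary lattice points is Σ gcd(|Δx|,|Δy|) = gcd(22,11) + gcd(8,37) + gcd(20,8) + gcd(7,4) + gcd(13,14) = 11+1+4+1+1 = 18.
Pick's theorem gives I = A − B/2 + 1 = 642 − 18/2 + 1 = 634, so the closed region contains I + B = 634 + 18 = 652 lattice points.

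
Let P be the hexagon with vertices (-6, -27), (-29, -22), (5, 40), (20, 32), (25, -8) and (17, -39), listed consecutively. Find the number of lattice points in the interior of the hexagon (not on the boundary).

By the shoelace formula, twice the signed area is |((-6)·(-22) − (-29)·(-27)) + ((-29)·40 − 5·(-22)) + (5·32 − 20·40) + (20·(-8) − 25·32) + (25·(-39) − 17·(-8)) + (17·(-27) − (-6)·(-39))| = 4833, so the area is 4833/2.
Along each edge there are gcd(|Δx|,|Δy|)+1 lattice points, so counting each shared vertex once the boundary has gcd(23,5) + gcd(34,62) + gcd(15,8) + gcd(5,40) + gcd(8,31) + gcd(23,12) = 1+2+1+5+1+1 = 11.
Pick's theorem gives I = A − B/2 + 1 = 4833/2 − 11/2 + 1 = 2412.

2412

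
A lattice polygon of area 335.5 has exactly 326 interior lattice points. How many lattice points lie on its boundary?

Pick's theorem gives A = I + B/2 − 1, so B = 2(A − I + 1) = 2(335.5 − 326 + 1) = 21.

21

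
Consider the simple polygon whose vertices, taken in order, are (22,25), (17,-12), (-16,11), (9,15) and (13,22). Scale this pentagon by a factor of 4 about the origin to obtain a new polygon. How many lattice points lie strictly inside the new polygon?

The shoelace formula gives twice the area as |(22·(-12) − 17·25) + (17·11 − (-16)·(-12)) + ((-16)·15 − 9·11) + (9·22 − 13·15) + (13·25 − 22·22)| = 1189, so the area is 1189/2.
The number of boundary lattice points is Σ gcd(|Δx|,|Δy|) = gcd(5,37) + gcd(33,23) + gcd(25,4) + gcd(4,7) + gcd(9,3) = 1+1+1+1+3 = 7.
Scaling by 4 multiplies the area by 4² = 16 (so the new area is 9512) and multiplies the boundary lattice-point count by 4, giving 28.
By Pick's theorem, the interior count of the dilated polygon is 9512 − 28/2 + 1 = 9499.

9499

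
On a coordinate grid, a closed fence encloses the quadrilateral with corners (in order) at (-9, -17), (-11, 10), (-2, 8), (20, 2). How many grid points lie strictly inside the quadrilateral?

Using the shoelace formula, 2A = |((-9)·10 − (-11)·(-17)) + ((-11)·8 − (-2)·10) + ((-2)·2 − 20·8) + (20·(-17) − (-9)·2)| = 831, so the area is 415.5.
The number of boundary lattice points is Σ gcd(|Δx|,|Δy|) = gcd(2,27) + gcd(9,2) + gcd(22,6) + gcd(29,19) = 1+1+2+1 = 5.
Pick's theorem gives I = A − B/2 + 1 = 415.5 − 5/2 + 1 = 414.

414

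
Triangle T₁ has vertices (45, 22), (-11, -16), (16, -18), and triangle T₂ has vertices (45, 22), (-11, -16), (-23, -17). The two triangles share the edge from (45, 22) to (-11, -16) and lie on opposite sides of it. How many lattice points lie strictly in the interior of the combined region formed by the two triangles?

768

The union is the simple quadrilateral with vertices (45, 22), (16, -18), (-11, -16), (-23, -17) in order.
The shoelace formula gives twice the area as |(45·(-18) − 16·22) + (16·(-16) − (-11)·(-18)) + ((-11)·(-17) − (-23)·(-16)) + ((-23)·22 − 45·(-17))| = 1538, so the area is 769.
The number of boundary lattice points is Σ gcd(|Δx|,|Δy|) = gcd(29,40) + gcd(27,2) + gcd(12,1) + gcd(68,39) = 1+1+1+1 = 4.
By Pick's theorem I = A − B/2 + 1 = 769 − 4/2 + 1 = 768.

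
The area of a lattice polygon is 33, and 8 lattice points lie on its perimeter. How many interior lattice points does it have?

30

Pick's theorem A = I + B/2 − 1 rearranges to I = A − B/2 + 1 = 33 − 8/2 + 1 = 30.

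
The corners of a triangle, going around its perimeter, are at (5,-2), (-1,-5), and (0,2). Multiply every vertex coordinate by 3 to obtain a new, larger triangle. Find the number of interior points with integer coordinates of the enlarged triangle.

169

By the shoelace formula, twice the signed area is |[5·(-5) − (-1)·(-2)] + [(-1)·2 − 0·(-5)] + [0·(-2) − 5·2]| = 39, so the area is 39/2.
Summing gcd(|Δx|,|Δy|) over the edges gives the boundary count: gcd(6,3) + gcd(1,7) + gcd(5,4) = 3+1+1 = 5.
Scaling by 3 multiplies the area by 3² = 9 (so the new area is 175.5) and multiplies the boundary lattice-point count by 3, giving 15.
By Pick's theorem, the interior count of the dilated polygon is 175.5 − 15/2 + 1 = 169.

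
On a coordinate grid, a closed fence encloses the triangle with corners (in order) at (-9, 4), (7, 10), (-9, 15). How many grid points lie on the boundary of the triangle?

14

Summing gcd(|Δx|,|Δy|) over the edges gives the boundary count: gcd(16,6) + gcd(16,5) + gcd(0,11) = 2+1+11 = 14.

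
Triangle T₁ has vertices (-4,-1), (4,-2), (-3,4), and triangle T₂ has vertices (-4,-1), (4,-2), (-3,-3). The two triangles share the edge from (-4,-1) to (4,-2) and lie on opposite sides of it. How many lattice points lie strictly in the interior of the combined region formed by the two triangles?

The union is the simple quadrilateral with vertices (-4,-1), (-3,4), (4,-2), (-3,-3) in order.
Using the shoelace formula, 2A = |[(-4)·4 − (-3)·(-1)] + [(-3)·(-2) − 4·4] + [4·(-3) − (-3)·(-2)] + [(-3)·(-1) − (-4)·(-3)]| = 56, so the area is 28.
Summing gcd(|Δx|,|Δy|) over the edges gives the boundary count: gcd(1,5) + gcd(7,6) + gcd(7,1) + gcd(1,2) = 1+1+1+1 = 4.
By Pick's theorem I = A − B/2 + 1 = 28 − 4/2 + 1 = 27.

27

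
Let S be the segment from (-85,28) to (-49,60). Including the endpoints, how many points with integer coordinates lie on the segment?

5

The number of lattice points on a segment between lattice points is gcd(|Δx|,|Δy|) + 1 = gcd(36,32) + 1 = 4 + 1 = 5.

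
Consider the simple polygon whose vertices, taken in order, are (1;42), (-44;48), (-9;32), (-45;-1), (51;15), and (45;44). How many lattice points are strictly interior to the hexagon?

2568

By the shoelace formula, twice the signed area is |(1·48 − (-44)·42) + ((-44)·32 − (-9)·48) + ((-9)·(-1) − (-45)·32) + ((-45)·15 − 51·(-1)) + (51·44 − 45·15) + (45·42 − 1·44)| = 5160, so the area is 2580.
Summing gcd(|Δx|,|Δy|) over the edges gives the boundary count: gcd(45,6) + gcd(35,16) + gcd(36,33) + gcd(96,16) + gcd(6,29) + gcd(44,2) = 3+1+3+16+1+2 = 26.
By Pick's theorem A = I + B/2 − 1, so I = 2580 − 26/2 + 1 = 2568.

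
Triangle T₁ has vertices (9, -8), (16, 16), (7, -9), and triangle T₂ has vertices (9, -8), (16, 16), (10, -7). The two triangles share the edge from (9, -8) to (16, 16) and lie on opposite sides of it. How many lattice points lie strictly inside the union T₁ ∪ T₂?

The union is the simple quadrilateral with vertices (9, -8), (7, -9), (16, 16), (10, -7) in order.
Using the shoelace formula, 2A = |[9·(-9) − 7·(-8)] + [7·16 − 16·(-9)] + [16·(-7) − 10·16] + [10·(-8) − 9·(-7)]| = 58, so the area is 29.
Along each edge there are gcd(|Δx|,|Δy|)+1 lattice points, so counting each shared vertex once the boundary has gcd(2,1) + gcd(9,25) + gcd(6,23) + gcd(1,1) = 1+1+1+1 = 4.
By Pick's theorem I = A − B/2 + 1 = 29 − 4/2 + 1 = 28.

28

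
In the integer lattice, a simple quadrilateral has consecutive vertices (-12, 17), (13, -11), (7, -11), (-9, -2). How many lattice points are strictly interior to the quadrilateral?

219

The shoelace formula gives twice the area as |((-12)·(-11) − 13·17) + (13·(-11) − 7·(-11)) + (7·(-2) − (-9)·(-11)) + ((-9)·17 − (-12)·(-2))| = 445, so the area is 222.5.
Along each edge there are gcd(|Δx|,|Δy|)+1 lattice points, so counting each shared vertex once the boundary has gcd(25,28) + gcd(6,0) + gcd(16,9) + gcd(3,19) = 1+6+1+1 = 9.
By Pick's theorem A = I + B/2 − 1, so I = 222.5 − 9/2 + 1 = 219.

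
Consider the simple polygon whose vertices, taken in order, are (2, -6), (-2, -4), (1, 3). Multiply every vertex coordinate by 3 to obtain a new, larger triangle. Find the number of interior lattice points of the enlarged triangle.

Using the shoelace formula, 2A = |[2·(-4) − (-2)·(-6)] + [(-2)·3 − 1·(-4)] + [1·(-6) − 2·3]| = 34, so the area is 17.
Along each edge there are gcd(|Δx|,|Δy|)+1 lattice points, so counting each shared vertex once the boundary has gcd(4,2) + gcd(3,7) + gcd(1,9) = 2+1+1 = 4.
Scaling by 3 multiplies the area by 3² = 9 (so the new area is 153) and multiplies the boundary lattice-point count by 3, giving 12.
By Pick's theorem, the interior count of the dilated polygon is 153 − 12/2 + 1 = 148.

148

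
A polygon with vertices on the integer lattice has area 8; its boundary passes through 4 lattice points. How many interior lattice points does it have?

7

Pick's theorem A = I + B/2 − 1 rearranges to I = A − B/2 + 1 = 8 − 4/2 + 1 = 7.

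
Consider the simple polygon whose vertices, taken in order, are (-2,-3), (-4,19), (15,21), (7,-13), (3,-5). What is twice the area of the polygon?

Using the shoelace formula, 2A = |((-2)·19 − (-4)·(-3)) + ((-4)·21 − 15·19) + (15·(-13) − 7·21) + (7·(-5) − 3·(-13)) + (3·(-3) − (-2)·(-5))| = 776, so the area is 388.

776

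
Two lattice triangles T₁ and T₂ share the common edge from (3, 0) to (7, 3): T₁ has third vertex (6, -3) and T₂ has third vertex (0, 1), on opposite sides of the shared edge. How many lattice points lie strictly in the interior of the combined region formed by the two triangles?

15

The union is the simple quadrilateral with vertices (3, 0), (6, -3), (7, 3), (0, 1) in order.
The shoelace formula gives twice the area as |[3·(-3) − 6·0] + [6·3 − 7·(-3)] + [7·1 − 0·3] + [0·0 − 3·1]| = 34, so the area is 17.
Along each edge there are gcd(|Δx|,|Δy|)+1 lattice points, so counting each shared vertex once the boundary has gcd(3,3) + gcd(1,6) + gcd(7,2) + gcd(3,1) = 3+1+1+1 = 6.
By Pick's theorem I = A − B/2 + 1 = 17 − 6/2 + 1 = 15.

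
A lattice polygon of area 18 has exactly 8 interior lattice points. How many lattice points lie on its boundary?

Pick's theorem gives A = I + B/2 − 1, so B = 2(A − I + 1) = 2(18 − 8 + 1) = 22.

22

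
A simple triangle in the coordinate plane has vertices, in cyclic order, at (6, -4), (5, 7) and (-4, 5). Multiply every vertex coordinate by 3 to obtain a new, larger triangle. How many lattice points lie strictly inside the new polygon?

451

Using the shoelace formula, 2A = |(6·7 − 5·(-4)) + (5·5 − (-4)·7) + ((-4)·(-4) − 6·5)| = 101, so the area is 101/2.
The number of boundary lattice points is Σ gcd(|Δx|,|Δy|) = gcd(1,11) + gcd(9,2) + gcd(10,9) = 1+1+1 = 3.
Scaling by 3 multiplies the area by 3² = 9 (so the new area is 909/2) and multiplies the boundary lattice-point count by 3, giving 9.
By Pick's theorem, the interior count of the dilated polygon is 909/2 − 9/2 + 1 = 451.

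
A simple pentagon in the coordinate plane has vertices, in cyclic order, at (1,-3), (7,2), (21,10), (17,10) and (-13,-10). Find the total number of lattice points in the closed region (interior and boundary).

63

The shoelace formula gives twice the area as |[1·2 − 7·(-3)] + [7·10 − 21·2] + [21·10 − 17·10] + [17·(-10) − (-13)·10] + [(-13)·(-3) − 1·(-10)]| = 100, so the area is 50.
The number of boundary lattice points is Σ gcd(|Δx|,|Δy|) = gcd(6,5) + gcd(14,8) + gcd(4,0) + gcd(30,20) + gcd(14,7) = 1+2+4+10+7 = 24.
Pick's theorem gives I = A − B/2 + 1 = 50 − 24/2 + 1 = 39, so the closed region contains I + B = 39 + 24 = 63 lattice points.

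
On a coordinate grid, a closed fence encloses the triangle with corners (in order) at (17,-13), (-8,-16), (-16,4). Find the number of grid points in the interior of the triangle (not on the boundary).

260

Using the shoelace formula, 2A = |[17·(-16) − (-8)·(-13)] + [(-8)·4 − (-16)·(-16)] + [(-16)·(-13) − 17·4]| = 524, so the area is 262.
Along each edge there are gcd(|Δx|,|Δy|)+1 lattice points, so counting each shared vertex once the boundary has gcd(25,3) + gcd(8,20) + gcd(33,17) = 1+4+1 = 6.
By Pick's theorem A = I + B/2 − 1, so I = 262 − 6/2 + 1 = 260.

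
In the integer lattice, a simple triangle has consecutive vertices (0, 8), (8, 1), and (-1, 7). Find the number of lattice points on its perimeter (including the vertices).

5

Along each edge there are gcd(|Δx|,|Δy|)+1 lattice points, so counting each shared vertex once the boundary has gcd(8,7) + gcd(9,6) + gcd(1,1) = 1+3+1 = 5.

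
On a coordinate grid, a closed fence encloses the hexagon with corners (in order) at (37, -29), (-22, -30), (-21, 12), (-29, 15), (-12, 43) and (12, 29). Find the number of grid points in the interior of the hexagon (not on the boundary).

2978

Using the shoelace formula, 2A = |(37·(-30) − (-22)·(-29)) + ((-22)·12 − (-21)·(-30)) + ((-21)·15 − (-29)·12) + ((-29)·43 − (-12)·15) + ((-12)·29 − 12·43) + (12·(-29) − 37·29)| = 5961, so the area is 5961/2.
Summing gcd(|Δx|,|Δy|) over the edges gives the boundary count: gcd(59,1) + gcd(1,42) + gcd(8,3) + gcd(17,28) + gcd(24,14) + gcd(25,58) = 1+1+1+1+2+1 = 7.
By Pick's theorem A = I + B/2 − 1, so I = 5961/2 − 7/2 + 1 = 2978.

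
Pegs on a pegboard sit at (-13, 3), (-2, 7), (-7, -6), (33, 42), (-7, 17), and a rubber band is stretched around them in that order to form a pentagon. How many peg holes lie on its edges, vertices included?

17

The number of boundary lattice points is Σ gcd(|Δx|,|Δy|) = gcd(11,4) + gcd(5,13) + gcd(40,48) + gcd(40,25) + gcd(6,14) = 1+1+8+5+2 = 17.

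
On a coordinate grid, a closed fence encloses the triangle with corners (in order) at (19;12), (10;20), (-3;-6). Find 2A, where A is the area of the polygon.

The shoelace formula gives twice the area as |[19·20 − 10·12] + [10·(-6) − (-3)·20] + [(-3)·12 − 19·(-6)]| = 338, so the area is 169.

338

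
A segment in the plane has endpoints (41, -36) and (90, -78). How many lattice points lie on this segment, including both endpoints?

8

The number of lattice points on a segment between lattice points is gcd(|Δx|,|Δy|) + 1 = gcd(49,42) + 1 = 7 + 1 = 8.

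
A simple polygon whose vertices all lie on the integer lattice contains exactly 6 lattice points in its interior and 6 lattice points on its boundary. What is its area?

By Pick's theorem, A = I + B/2 − 1 = 6 + 6/2 − 1 = 8.

8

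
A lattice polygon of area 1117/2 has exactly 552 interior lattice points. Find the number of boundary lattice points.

15

Pick's theorem gives A = I + B/2 − 1, so B = 2(A − I + 1) = 2(1117/2 − 552 + 1) = 15.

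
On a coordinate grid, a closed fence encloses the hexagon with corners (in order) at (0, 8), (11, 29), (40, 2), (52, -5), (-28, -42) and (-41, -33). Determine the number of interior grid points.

By the shoelace formula, twice the signed area is |[0·29 − 11·8] + [11·2 − 40·29] + [40·(-5) − 52·2] + [52·(-42) − (-28)·(-5)] + [(-28)·(-33) − (-41)·(-42)] + [(-41)·8 − 0·(-33)]| = 4980, so the area is 2490.
Along each edge there are gcd(|Δx|,|Δy|)+1 lattice points, so counting each shared vertex once the boundary has gcd(11,21) + gcd(29,27) + gcd(12,7) + gcd(80,37) + gcd(13,9) + gcd(41,41) = 1+1+1+1+1+41 = 46.
Pick's theorem gives I = A − B/2 + 1 = 2490 − 46/2 + 1 = 2468.

2468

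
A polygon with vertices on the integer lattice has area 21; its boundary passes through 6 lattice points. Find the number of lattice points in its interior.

From Pick's theorem, I = A − B/2 + 1 = 21 − 6/2 + 1 = 19.

19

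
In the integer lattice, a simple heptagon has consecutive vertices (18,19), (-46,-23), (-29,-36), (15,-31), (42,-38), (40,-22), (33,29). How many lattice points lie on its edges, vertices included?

The number of boundary lattice points is Σ gcd(|Δx|,|Δy|) = gcd(64,42) + gcd(17,13) + gcd(44,5) + gcd(27,7) + gcd(2,16) + gcd(7,51) + gcd(15,10) = 2+1+1+1+2+1+5 = 13.

13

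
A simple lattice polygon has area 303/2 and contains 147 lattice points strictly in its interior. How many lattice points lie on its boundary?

11

Pick's theorem gives A = I + B/2 − 1, so B = 2(A − I + 1) = 2(303/2 − 147 + 1) = 11.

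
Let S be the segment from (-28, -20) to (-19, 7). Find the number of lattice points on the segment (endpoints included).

10

The number of lattice points on a segment between lattice points is gcd(|Δx|,|Δy|) + 1 = gcd(9,27) + 1 = 9 + 1 = 10.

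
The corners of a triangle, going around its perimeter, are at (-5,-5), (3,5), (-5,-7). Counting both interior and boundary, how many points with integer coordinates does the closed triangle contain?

13

By the shoelace formula, twice the signed area is |((-5)·5 − 3·(-5)) + (3·(-7) − (-5)·5) + ((-5)·(-5) − (-5)·(-7))| = 16, so the area is 8.
Summing gcd(|Δx|,|Δy|) over the edges gives the boundary count: gcd(8,10) + gcd(8,12) + gcd(0,2) = 2+4+2 = 8.
Pick's theorem gives I = A − B/2 + 1 = 8 − 8/2 + 1 = 5, so the closed region contains I + B = 5 + 8 = 13 lattice points.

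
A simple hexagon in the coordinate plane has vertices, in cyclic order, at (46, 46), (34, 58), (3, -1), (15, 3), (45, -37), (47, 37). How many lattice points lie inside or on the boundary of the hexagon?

The shoelace formula gives twice the area as |(46·58 − 34·46) + (34·(-1) − 3·58) + (3·3 − 15·(-1)) + (15·(-37) − 45·3) + (45·37 − 47·(-37)) + (47·46 − 46·37)| = 4094, so the area is 2047.
The number of boundary lattice points is Σ gcd(|Δx|,|Δy|) = gcd(12,12) + gcd(31,59) + gcd(12,4) + gcd(30,40) + gcd(2,74) + gcd(1,9) = 12+1+4+10+2+1 = 30.
Pick's theorem gives I = A − B/2 + 1 = 2047 − 30/2 + 1 = 2033, so the closed region contains I + B = 2033 + 30 = 2063 lattice points.

2063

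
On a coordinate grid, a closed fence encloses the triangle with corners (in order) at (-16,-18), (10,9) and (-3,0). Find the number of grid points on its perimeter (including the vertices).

The number of boundary lattice points is Σ gcd(|Δx|,|Δy|) = gcd(26,27) + gcd(13,9) + gcd(13,18) = 1+1+1 = 3.

3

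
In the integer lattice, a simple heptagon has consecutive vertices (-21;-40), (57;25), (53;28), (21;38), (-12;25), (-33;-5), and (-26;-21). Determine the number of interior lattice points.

The shoelace formula gives twice the area as |[(-21)·25 − 57·(-40)] + [57·28 − 53·25] + [53·38 − 21·28] + [21·25 − (-12)·38] + [(-12)·(-5) − (-33)·25] + [(-33)·(-21) − (-26)·(-5)] + [(-26)·(-40) − (-21)·(-21)]| = 6480, so the area is 3240.
Summing gcd(|Δx|,|Δy|) over the edges gives the boundary count: gcd(78,65) + gcd(4,3) + gcd(32,10) + gcd(33,13) + gcd(21,30) + gcd(7,16) + gcd(5,19) = 13+1+2+1+3+1+1 = 22.
Pick's theorem gives I = A − B/2 + 1 = 3240 − 22/2 + 1 = 3230.

3230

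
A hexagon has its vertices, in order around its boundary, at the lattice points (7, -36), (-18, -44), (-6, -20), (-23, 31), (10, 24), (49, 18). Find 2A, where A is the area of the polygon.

By the shoelace formula, twice the signed area is |(7·(-44) − (-18)·(-36)) + ((-18)·(-20) − (-6)·(-44)) + ((-6)·31 − (-23)·(-20)) + ((-23)·24 − 10·31) + (10·18 − 49·24) + (49·(-36) − 7·18)| = 5254, so the area is 2627.

5254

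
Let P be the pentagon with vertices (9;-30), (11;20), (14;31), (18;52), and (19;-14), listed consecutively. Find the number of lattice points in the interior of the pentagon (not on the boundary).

Using the shoelace formula, 2A = |(9·20 − 11·(-30)) + (11·31 − 14·20) + (14·52 − 18·31) + (18·(-14) − 19·52) + (19·(-30) − 9·(-14))| = 943, so the area is 471.5.
The number of boundary lattice points is Σ gcd(|Δx|,|Δy|) = gcd(2,50) + gcd(3,11) + gcd(4,21) + gcd(1,66) + gcd(10,16) = 2+1+1+1+2 = 7.
Pick's theorem gives I = A − B/2 + 1 = 471.5 − 7/2 + 1 = 469.

469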